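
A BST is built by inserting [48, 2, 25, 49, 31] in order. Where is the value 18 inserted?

Starting tree (level order): [48, 2, 49, None, 25, None, None, None, 31]
Insertion path: 48 -> 2 -> 25
Result: insert 18 as left child of 25
Final tree (level order): [48, 2, 49, None, 25, None, None, 18, 31]


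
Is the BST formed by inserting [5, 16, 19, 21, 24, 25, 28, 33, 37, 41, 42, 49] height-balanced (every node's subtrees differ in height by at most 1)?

Tree (level-order array): [5, None, 16, None, 19, None, 21, None, 24, None, 25, None, 28, None, 33, None, 37, None, 41, None, 42, None, 49]
Definition: a tree is height-balanced if, at every node, |h(left) - h(right)| <= 1 (empty subtree has height -1).
Bottom-up per-node check:
  node 49: h_left=-1, h_right=-1, diff=0 [OK], height=0
  node 42: h_left=-1, h_right=0, diff=1 [OK], height=1
  node 41: h_left=-1, h_right=1, diff=2 [FAIL (|-1-1|=2 > 1)], height=2
  node 37: h_left=-1, h_right=2, diff=3 [FAIL (|-1-2|=3 > 1)], height=3
  node 33: h_left=-1, h_right=3, diff=4 [FAIL (|-1-3|=4 > 1)], height=4
  node 28: h_left=-1, h_right=4, diff=5 [FAIL (|-1-4|=5 > 1)], height=5
  node 25: h_left=-1, h_right=5, diff=6 [FAIL (|-1-5|=6 > 1)], height=6
  node 24: h_left=-1, h_right=6, diff=7 [FAIL (|-1-6|=7 > 1)], height=7
  node 21: h_left=-1, h_right=7, diff=8 [FAIL (|-1-7|=8 > 1)], height=8
  node 19: h_left=-1, h_right=8, diff=9 [FAIL (|-1-8|=9 > 1)], height=9
  node 16: h_left=-1, h_right=9, diff=10 [FAIL (|-1-9|=10 > 1)], height=10
  node 5: h_left=-1, h_right=10, diff=11 [FAIL (|-1-10|=11 > 1)], height=11
Node 41 violates the condition: |-1 - 1| = 2 > 1.
Result: Not balanced


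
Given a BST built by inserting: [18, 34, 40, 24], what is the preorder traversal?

Tree insertion order: [18, 34, 40, 24]
Tree (level-order array): [18, None, 34, 24, 40]
Preorder traversal: [18, 34, 24, 40]


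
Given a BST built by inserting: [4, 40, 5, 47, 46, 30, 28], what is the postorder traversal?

Tree insertion order: [4, 40, 5, 47, 46, 30, 28]
Tree (level-order array): [4, None, 40, 5, 47, None, 30, 46, None, 28]
Postorder traversal: [28, 30, 5, 46, 47, 40, 4]


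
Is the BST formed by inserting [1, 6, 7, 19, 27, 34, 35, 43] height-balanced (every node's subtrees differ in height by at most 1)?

Tree (level-order array): [1, None, 6, None, 7, None, 19, None, 27, None, 34, None, 35, None, 43]
Definition: a tree is height-balanced if, at every node, |h(left) - h(right)| <= 1 (empty subtree has height -1).
Bottom-up per-node check:
  node 43: h_left=-1, h_right=-1, diff=0 [OK], height=0
  node 35: h_left=-1, h_right=0, diff=1 [OK], height=1
  node 34: h_left=-1, h_right=1, diff=2 [FAIL (|-1-1|=2 > 1)], height=2
  node 27: h_left=-1, h_right=2, diff=3 [FAIL (|-1-2|=3 > 1)], height=3
  node 19: h_left=-1, h_right=3, diff=4 [FAIL (|-1-3|=4 > 1)], height=4
  node 7: h_left=-1, h_right=4, diff=5 [FAIL (|-1-4|=5 > 1)], height=5
  node 6: h_left=-1, h_right=5, diff=6 [FAIL (|-1-5|=6 > 1)], height=6
  node 1: h_left=-1, h_right=6, diff=7 [FAIL (|-1-6|=7 > 1)], height=7
Node 34 violates the condition: |-1 - 1| = 2 > 1.
Result: Not balanced


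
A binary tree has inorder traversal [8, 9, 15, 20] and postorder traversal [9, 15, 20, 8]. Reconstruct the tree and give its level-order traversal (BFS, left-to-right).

Inorder:   [8, 9, 15, 20]
Postorder: [9, 15, 20, 8]
Algorithm: postorder visits root last, so walk postorder right-to-left;
each value is the root of the current inorder slice — split it at that
value, recurse on the right subtree first, then the left.
Recursive splits:
  root=8; inorder splits into left=[], right=[9, 15, 20]
  root=20; inorder splits into left=[9, 15], right=[]
  root=15; inorder splits into left=[9], right=[]
  root=9; inorder splits into left=[], right=[]
Reconstructed level-order: [8, 20, 15, 9]


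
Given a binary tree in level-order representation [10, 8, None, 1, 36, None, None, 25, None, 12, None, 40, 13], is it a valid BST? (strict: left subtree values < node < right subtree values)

Level-order array: [10, 8, None, 1, 36, None, None, 25, None, 12, None, 40, 13]
Validate using subtree bounds (lo, hi): at each node, require lo < value < hi,
then recurse left with hi=value and right with lo=value.
Preorder trace (stopping at first violation):
  at node 10 with bounds (-inf, +inf): OK
  at node 8 with bounds (-inf, 10): OK
  at node 1 with bounds (-inf, 8): OK
  at node 36 with bounds (8, 10): VIOLATION
Node 36 violates its bound: not (8 < 36 < 10).
Result: Not a valid BST


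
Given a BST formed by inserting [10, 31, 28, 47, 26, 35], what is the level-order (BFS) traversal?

Tree insertion order: [10, 31, 28, 47, 26, 35]
Tree (level-order array): [10, None, 31, 28, 47, 26, None, 35]
BFS from the root, enqueuing left then right child of each popped node:
  queue [10] -> pop 10, enqueue [31], visited so far: [10]
  queue [31] -> pop 31, enqueue [28, 47], visited so far: [10, 31]
  queue [28, 47] -> pop 28, enqueue [26], visited so far: [10, 31, 28]
  queue [47, 26] -> pop 47, enqueue [35], visited so far: [10, 31, 28, 47]
  queue [26, 35] -> pop 26, enqueue [none], visited so far: [10, 31, 28, 47, 26]
  queue [35] -> pop 35, enqueue [none], visited so far: [10, 31, 28, 47, 26, 35]
Result: [10, 31, 28, 47, 26, 35]


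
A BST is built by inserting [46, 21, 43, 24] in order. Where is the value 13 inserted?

Starting tree (level order): [46, 21, None, None, 43, 24]
Insertion path: 46 -> 21
Result: insert 13 as left child of 21
Final tree (level order): [46, 21, None, 13, 43, None, None, 24]


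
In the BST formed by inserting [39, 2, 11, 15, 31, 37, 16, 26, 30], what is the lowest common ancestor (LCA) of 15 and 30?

Tree insertion order: [39, 2, 11, 15, 31, 37, 16, 26, 30]
Tree (level-order array): [39, 2, None, None, 11, None, 15, None, 31, 16, 37, None, 26, None, None, None, 30]
In a BST, the LCA of p=15, q=30 is the first node v on the
root-to-leaf path with p <= v <= q (go left if both < v, right if both > v).
Walk from root:
  at 39: both 15 and 30 < 39, go left
  at 2: both 15 and 30 > 2, go right
  at 11: both 15 and 30 > 11, go right
  at 15: 15 <= 15 <= 30, this is the LCA
LCA = 15


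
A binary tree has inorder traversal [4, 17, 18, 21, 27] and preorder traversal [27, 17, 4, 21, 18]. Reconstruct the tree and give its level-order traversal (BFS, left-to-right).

Inorder:  [4, 17, 18, 21, 27]
Preorder: [27, 17, 4, 21, 18]
Algorithm: preorder visits root first, so consume preorder in order;
for each root, split the current inorder slice at that value into
left-subtree inorder and right-subtree inorder, then recurse.
Recursive splits:
  root=27; inorder splits into left=[4, 17, 18, 21], right=[]
  root=17; inorder splits into left=[4], right=[18, 21]
  root=4; inorder splits into left=[], right=[]
  root=21; inorder splits into left=[18], right=[]
  root=18; inorder splits into left=[], right=[]
Reconstructed level-order: [27, 17, 4, 21, 18]


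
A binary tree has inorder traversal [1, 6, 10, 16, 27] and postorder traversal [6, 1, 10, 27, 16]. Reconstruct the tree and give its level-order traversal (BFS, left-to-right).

Inorder:   [1, 6, 10, 16, 27]
Postorder: [6, 1, 10, 27, 16]
Algorithm: postorder visits root last, so walk postorder right-to-left;
each value is the root of the current inorder slice — split it at that
value, recurse on the right subtree first, then the left.
Recursive splits:
  root=16; inorder splits into left=[1, 6, 10], right=[27]
  root=27; inorder splits into left=[], right=[]
  root=10; inorder splits into left=[1, 6], right=[]
  root=1; inorder splits into left=[], right=[6]
  root=6; inorder splits into left=[], right=[]
Reconstructed level-order: [16, 10, 27, 1, 6]


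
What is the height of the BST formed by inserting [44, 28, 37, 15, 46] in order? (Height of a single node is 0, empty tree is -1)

Insertion order: [44, 28, 37, 15, 46]
Tree (level-order array): [44, 28, 46, 15, 37]
Compute height bottom-up (empty subtree = -1):
  height(15) = 1 + max(-1, -1) = 0
  height(37) = 1 + max(-1, -1) = 0
  height(28) = 1 + max(0, 0) = 1
  height(46) = 1 + max(-1, -1) = 0
  height(44) = 1 + max(1, 0) = 2
Height = 2


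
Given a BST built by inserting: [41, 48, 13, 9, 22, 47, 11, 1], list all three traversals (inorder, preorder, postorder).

Tree insertion order: [41, 48, 13, 9, 22, 47, 11, 1]
Tree (level-order array): [41, 13, 48, 9, 22, 47, None, 1, 11]
Inorder (L, root, R): [1, 9, 11, 13, 22, 41, 47, 48]
Preorder (root, L, R): [41, 13, 9, 1, 11, 22, 48, 47]
Postorder (L, R, root): [1, 11, 9, 22, 13, 47, 48, 41]


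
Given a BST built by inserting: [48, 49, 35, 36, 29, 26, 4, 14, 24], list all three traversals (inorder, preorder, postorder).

Tree insertion order: [48, 49, 35, 36, 29, 26, 4, 14, 24]
Tree (level-order array): [48, 35, 49, 29, 36, None, None, 26, None, None, None, 4, None, None, 14, None, 24]
Inorder (L, root, R): [4, 14, 24, 26, 29, 35, 36, 48, 49]
Preorder (root, L, R): [48, 35, 29, 26, 4, 14, 24, 36, 49]
Postorder (L, R, root): [24, 14, 4, 26, 29, 36, 35, 49, 48]


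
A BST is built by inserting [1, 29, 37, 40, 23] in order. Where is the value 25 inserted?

Starting tree (level order): [1, None, 29, 23, 37, None, None, None, 40]
Insertion path: 1 -> 29 -> 23
Result: insert 25 as right child of 23
Final tree (level order): [1, None, 29, 23, 37, None, 25, None, 40]


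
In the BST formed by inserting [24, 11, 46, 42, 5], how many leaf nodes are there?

Tree built from: [24, 11, 46, 42, 5]
Tree (level-order array): [24, 11, 46, 5, None, 42]
Rule: A leaf has 0 children.
Per-node child counts:
  node 24: 2 child(ren)
  node 11: 1 child(ren)
  node 5: 0 child(ren)
  node 46: 1 child(ren)
  node 42: 0 child(ren)
Matching nodes: [5, 42]
Count of leaf nodes: 2


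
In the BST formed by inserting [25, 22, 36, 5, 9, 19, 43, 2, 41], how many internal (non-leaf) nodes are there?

Tree built from: [25, 22, 36, 5, 9, 19, 43, 2, 41]
Tree (level-order array): [25, 22, 36, 5, None, None, 43, 2, 9, 41, None, None, None, None, 19]
Rule: An internal node has at least one child.
Per-node child counts:
  node 25: 2 child(ren)
  node 22: 1 child(ren)
  node 5: 2 child(ren)
  node 2: 0 child(ren)
  node 9: 1 child(ren)
  node 19: 0 child(ren)
  node 36: 1 child(ren)
  node 43: 1 child(ren)
  node 41: 0 child(ren)
Matching nodes: [25, 22, 5, 9, 36, 43]
Count of internal (non-leaf) nodes: 6


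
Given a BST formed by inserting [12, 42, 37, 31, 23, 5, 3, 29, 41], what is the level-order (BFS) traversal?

Tree insertion order: [12, 42, 37, 31, 23, 5, 3, 29, 41]
Tree (level-order array): [12, 5, 42, 3, None, 37, None, None, None, 31, 41, 23, None, None, None, None, 29]
BFS from the root, enqueuing left then right child of each popped node:
  queue [12] -> pop 12, enqueue [5, 42], visited so far: [12]
  queue [5, 42] -> pop 5, enqueue [3], visited so far: [12, 5]
  queue [42, 3] -> pop 42, enqueue [37], visited so far: [12, 5, 42]
  queue [3, 37] -> pop 3, enqueue [none], visited so far: [12, 5, 42, 3]
  queue [37] -> pop 37, enqueue [31, 41], visited so far: [12, 5, 42, 3, 37]
  queue [31, 41] -> pop 31, enqueue [23], visited so far: [12, 5, 42, 3, 37, 31]
  queue [41, 23] -> pop 41, enqueue [none], visited so far: [12, 5, 42, 3, 37, 31, 41]
  queue [23] -> pop 23, enqueue [29], visited so far: [12, 5, 42, 3, 37, 31, 41, 23]
  queue [29] -> pop 29, enqueue [none], visited so far: [12, 5, 42, 3, 37, 31, 41, 23, 29]
Result: [12, 5, 42, 3, 37, 31, 41, 23, 29]


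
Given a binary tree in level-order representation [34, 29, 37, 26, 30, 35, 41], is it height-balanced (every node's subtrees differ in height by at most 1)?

Tree (level-order array): [34, 29, 37, 26, 30, 35, 41]
Definition: a tree is height-balanced if, at every node, |h(left) - h(right)| <= 1 (empty subtree has height -1).
Bottom-up per-node check:
  node 26: h_left=-1, h_right=-1, diff=0 [OK], height=0
  node 30: h_left=-1, h_right=-1, diff=0 [OK], height=0
  node 29: h_left=0, h_right=0, diff=0 [OK], height=1
  node 35: h_left=-1, h_right=-1, diff=0 [OK], height=0
  node 41: h_left=-1, h_right=-1, diff=0 [OK], height=0
  node 37: h_left=0, h_right=0, diff=0 [OK], height=1
  node 34: h_left=1, h_right=1, diff=0 [OK], height=2
All nodes satisfy the balance condition.
Result: Balanced


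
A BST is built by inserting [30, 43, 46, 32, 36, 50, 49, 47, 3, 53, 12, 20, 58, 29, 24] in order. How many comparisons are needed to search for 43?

Search path for 43: 30 -> 43
Found: True
Comparisons: 2


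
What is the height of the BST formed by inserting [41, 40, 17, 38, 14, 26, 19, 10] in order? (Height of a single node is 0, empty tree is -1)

Insertion order: [41, 40, 17, 38, 14, 26, 19, 10]
Tree (level-order array): [41, 40, None, 17, None, 14, 38, 10, None, 26, None, None, None, 19]
Compute height bottom-up (empty subtree = -1):
  height(10) = 1 + max(-1, -1) = 0
  height(14) = 1 + max(0, -1) = 1
  height(19) = 1 + max(-1, -1) = 0
  height(26) = 1 + max(0, -1) = 1
  height(38) = 1 + max(1, -1) = 2
  height(17) = 1 + max(1, 2) = 3
  height(40) = 1 + max(3, -1) = 4
  height(41) = 1 + max(4, -1) = 5
Height = 5


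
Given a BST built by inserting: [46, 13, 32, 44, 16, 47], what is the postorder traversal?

Tree insertion order: [46, 13, 32, 44, 16, 47]
Tree (level-order array): [46, 13, 47, None, 32, None, None, 16, 44]
Postorder traversal: [16, 44, 32, 13, 47, 46]


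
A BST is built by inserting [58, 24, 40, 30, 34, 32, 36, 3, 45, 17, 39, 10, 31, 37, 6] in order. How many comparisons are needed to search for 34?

Search path for 34: 58 -> 24 -> 40 -> 30 -> 34
Found: True
Comparisons: 5


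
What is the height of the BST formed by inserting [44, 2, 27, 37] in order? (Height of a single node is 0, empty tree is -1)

Insertion order: [44, 2, 27, 37]
Tree (level-order array): [44, 2, None, None, 27, None, 37]
Compute height bottom-up (empty subtree = -1):
  height(37) = 1 + max(-1, -1) = 0
  height(27) = 1 + max(-1, 0) = 1
  height(2) = 1 + max(-1, 1) = 2
  height(44) = 1 + max(2, -1) = 3
Height = 3


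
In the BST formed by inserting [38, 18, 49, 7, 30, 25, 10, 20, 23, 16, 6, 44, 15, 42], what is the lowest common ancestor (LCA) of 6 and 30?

Tree insertion order: [38, 18, 49, 7, 30, 25, 10, 20, 23, 16, 6, 44, 15, 42]
Tree (level-order array): [38, 18, 49, 7, 30, 44, None, 6, 10, 25, None, 42, None, None, None, None, 16, 20, None, None, None, 15, None, None, 23]
In a BST, the LCA of p=6, q=30 is the first node v on the
root-to-leaf path with p <= v <= q (go left if both < v, right if both > v).
Walk from root:
  at 38: both 6 and 30 < 38, go left
  at 18: 6 <= 18 <= 30, this is the LCA
LCA = 18


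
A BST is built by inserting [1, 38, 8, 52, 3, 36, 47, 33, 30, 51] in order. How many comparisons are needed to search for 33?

Search path for 33: 1 -> 38 -> 8 -> 36 -> 33
Found: True
Comparisons: 5


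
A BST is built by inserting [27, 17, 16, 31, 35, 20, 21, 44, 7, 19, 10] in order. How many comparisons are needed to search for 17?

Search path for 17: 27 -> 17
Found: True
Comparisons: 2


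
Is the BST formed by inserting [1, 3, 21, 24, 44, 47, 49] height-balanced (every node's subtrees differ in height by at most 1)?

Tree (level-order array): [1, None, 3, None, 21, None, 24, None, 44, None, 47, None, 49]
Definition: a tree is height-balanced if, at every node, |h(left) - h(right)| <= 1 (empty subtree has height -1).
Bottom-up per-node check:
  node 49: h_left=-1, h_right=-1, diff=0 [OK], height=0
  node 47: h_left=-1, h_right=0, diff=1 [OK], height=1
  node 44: h_left=-1, h_right=1, diff=2 [FAIL (|-1-1|=2 > 1)], height=2
  node 24: h_left=-1, h_right=2, diff=3 [FAIL (|-1-2|=3 > 1)], height=3
  node 21: h_left=-1, h_right=3, diff=4 [FAIL (|-1-3|=4 > 1)], height=4
  node 3: h_left=-1, h_right=4, diff=5 [FAIL (|-1-4|=5 > 1)], height=5
  node 1: h_left=-1, h_right=5, diff=6 [FAIL (|-1-5|=6 > 1)], height=6
Node 44 violates the condition: |-1 - 1| = 2 > 1.
Result: Not balanced


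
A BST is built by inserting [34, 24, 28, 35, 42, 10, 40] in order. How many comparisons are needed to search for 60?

Search path for 60: 34 -> 35 -> 42
Found: False
Comparisons: 3


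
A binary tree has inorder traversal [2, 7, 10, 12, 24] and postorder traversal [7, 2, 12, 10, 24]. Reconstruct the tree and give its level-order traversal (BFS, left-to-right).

Inorder:   [2, 7, 10, 12, 24]
Postorder: [7, 2, 12, 10, 24]
Algorithm: postorder visits root last, so walk postorder right-to-left;
each value is the root of the current inorder slice — split it at that
value, recurse on the right subtree first, then the left.
Recursive splits:
  root=24; inorder splits into left=[2, 7, 10, 12], right=[]
  root=10; inorder splits into left=[2, 7], right=[12]
  root=12; inorder splits into left=[], right=[]
  root=2; inorder splits into left=[], right=[7]
  root=7; inorder splits into left=[], right=[]
Reconstructed level-order: [24, 10, 2, 12, 7]


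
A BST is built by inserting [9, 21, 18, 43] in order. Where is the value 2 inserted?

Starting tree (level order): [9, None, 21, 18, 43]
Insertion path: 9
Result: insert 2 as left child of 9
Final tree (level order): [9, 2, 21, None, None, 18, 43]


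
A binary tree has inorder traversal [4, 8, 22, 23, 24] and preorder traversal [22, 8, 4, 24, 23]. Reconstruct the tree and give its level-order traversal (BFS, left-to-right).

Inorder:  [4, 8, 22, 23, 24]
Preorder: [22, 8, 4, 24, 23]
Algorithm: preorder visits root first, so consume preorder in order;
for each root, split the current inorder slice at that value into
left-subtree inorder and right-subtree inorder, then recurse.
Recursive splits:
  root=22; inorder splits into left=[4, 8], right=[23, 24]
  root=8; inorder splits into left=[4], right=[]
  root=4; inorder splits into left=[], right=[]
  root=24; inorder splits into left=[23], right=[]
  root=23; inorder splits into left=[], right=[]
Reconstructed level-order: [22, 8, 24, 4, 23]


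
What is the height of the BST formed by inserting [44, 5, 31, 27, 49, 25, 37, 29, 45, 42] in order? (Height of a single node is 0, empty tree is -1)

Insertion order: [44, 5, 31, 27, 49, 25, 37, 29, 45, 42]
Tree (level-order array): [44, 5, 49, None, 31, 45, None, 27, 37, None, None, 25, 29, None, 42]
Compute height bottom-up (empty subtree = -1):
  height(25) = 1 + max(-1, -1) = 0
  height(29) = 1 + max(-1, -1) = 0
  height(27) = 1 + max(0, 0) = 1
  height(42) = 1 + max(-1, -1) = 0
  height(37) = 1 + max(-1, 0) = 1
  height(31) = 1 + max(1, 1) = 2
  height(5) = 1 + max(-1, 2) = 3
  height(45) = 1 + max(-1, -1) = 0
  height(49) = 1 + max(0, -1) = 1
  height(44) = 1 + max(3, 1) = 4
Height = 4


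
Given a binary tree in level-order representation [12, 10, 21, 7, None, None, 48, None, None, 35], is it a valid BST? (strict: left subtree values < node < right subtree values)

Level-order array: [12, 10, 21, 7, None, None, 48, None, None, 35]
Validate using subtree bounds (lo, hi): at each node, require lo < value < hi,
then recurse left with hi=value and right with lo=value.
Preorder trace (stopping at first violation):
  at node 12 with bounds (-inf, +inf): OK
  at node 10 with bounds (-inf, 12): OK
  at node 7 with bounds (-inf, 10): OK
  at node 21 with bounds (12, +inf): OK
  at node 48 with bounds (21, +inf): OK
  at node 35 with bounds (21, 48): OK
No violation found at any node.
Result: Valid BST


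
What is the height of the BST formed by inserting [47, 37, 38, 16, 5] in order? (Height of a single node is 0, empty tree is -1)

Insertion order: [47, 37, 38, 16, 5]
Tree (level-order array): [47, 37, None, 16, 38, 5]
Compute height bottom-up (empty subtree = -1):
  height(5) = 1 + max(-1, -1) = 0
  height(16) = 1 + max(0, -1) = 1
  height(38) = 1 + max(-1, -1) = 0
  height(37) = 1 + max(1, 0) = 2
  height(47) = 1 + max(2, -1) = 3
Height = 3


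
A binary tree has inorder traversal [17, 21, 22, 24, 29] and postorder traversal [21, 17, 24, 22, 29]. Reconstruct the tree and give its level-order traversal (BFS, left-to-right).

Inorder:   [17, 21, 22, 24, 29]
Postorder: [21, 17, 24, 22, 29]
Algorithm: postorder visits root last, so walk postorder right-to-left;
each value is the root of the current inorder slice — split it at that
value, recurse on the right subtree first, then the left.
Recursive splits:
  root=29; inorder splits into left=[17, 21, 22, 24], right=[]
  root=22; inorder splits into left=[17, 21], right=[24]
  root=24; inorder splits into left=[], right=[]
  root=17; inorder splits into left=[], right=[21]
  root=21; inorder splits into left=[], right=[]
Reconstructed level-order: [29, 22, 17, 24, 21]


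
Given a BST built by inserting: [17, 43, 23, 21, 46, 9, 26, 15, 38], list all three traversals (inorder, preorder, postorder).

Tree insertion order: [17, 43, 23, 21, 46, 9, 26, 15, 38]
Tree (level-order array): [17, 9, 43, None, 15, 23, 46, None, None, 21, 26, None, None, None, None, None, 38]
Inorder (L, root, R): [9, 15, 17, 21, 23, 26, 38, 43, 46]
Preorder (root, L, R): [17, 9, 15, 43, 23, 21, 26, 38, 46]
Postorder (L, R, root): [15, 9, 21, 38, 26, 23, 46, 43, 17]


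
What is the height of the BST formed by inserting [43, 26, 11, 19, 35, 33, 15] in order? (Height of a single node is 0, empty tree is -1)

Insertion order: [43, 26, 11, 19, 35, 33, 15]
Tree (level-order array): [43, 26, None, 11, 35, None, 19, 33, None, 15]
Compute height bottom-up (empty subtree = -1):
  height(15) = 1 + max(-1, -1) = 0
  height(19) = 1 + max(0, -1) = 1
  height(11) = 1 + max(-1, 1) = 2
  height(33) = 1 + max(-1, -1) = 0
  height(35) = 1 + max(0, -1) = 1
  height(26) = 1 + max(2, 1) = 3
  height(43) = 1 + max(3, -1) = 4
Height = 4


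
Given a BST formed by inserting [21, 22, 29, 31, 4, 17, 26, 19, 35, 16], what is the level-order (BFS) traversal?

Tree insertion order: [21, 22, 29, 31, 4, 17, 26, 19, 35, 16]
Tree (level-order array): [21, 4, 22, None, 17, None, 29, 16, 19, 26, 31, None, None, None, None, None, None, None, 35]
BFS from the root, enqueuing left then right child of each popped node:
  queue [21] -> pop 21, enqueue [4, 22], visited so far: [21]
  queue [4, 22] -> pop 4, enqueue [17], visited so far: [21, 4]
  queue [22, 17] -> pop 22, enqueue [29], visited so far: [21, 4, 22]
  queue [17, 29] -> pop 17, enqueue [16, 19], visited so far: [21, 4, 22, 17]
  queue [29, 16, 19] -> pop 29, enqueue [26, 31], visited so far: [21, 4, 22, 17, 29]
  queue [16, 19, 26, 31] -> pop 16, enqueue [none], visited so far: [21, 4, 22, 17, 29, 16]
  queue [19, 26, 31] -> pop 19, enqueue [none], visited so far: [21, 4, 22, 17, 29, 16, 19]
  queue [26, 31] -> pop 26, enqueue [none], visited so far: [21, 4, 22, 17, 29, 16, 19, 26]
  queue [31] -> pop 31, enqueue [35], visited so far: [21, 4, 22, 17, 29, 16, 19, 26, 31]
  queue [35] -> pop 35, enqueue [none], visited so far: [21, 4, 22, 17, 29, 16, 19, 26, 31, 35]
Result: [21, 4, 22, 17, 29, 16, 19, 26, 31, 35]


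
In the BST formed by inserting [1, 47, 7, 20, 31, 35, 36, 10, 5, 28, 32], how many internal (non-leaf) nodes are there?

Tree built from: [1, 47, 7, 20, 31, 35, 36, 10, 5, 28, 32]
Tree (level-order array): [1, None, 47, 7, None, 5, 20, None, None, 10, 31, None, None, 28, 35, None, None, 32, 36]
Rule: An internal node has at least one child.
Per-node child counts:
  node 1: 1 child(ren)
  node 47: 1 child(ren)
  node 7: 2 child(ren)
  node 5: 0 child(ren)
  node 20: 2 child(ren)
  node 10: 0 child(ren)
  node 31: 2 child(ren)
  node 28: 0 child(ren)
  node 35: 2 child(ren)
  node 32: 0 child(ren)
  node 36: 0 child(ren)
Matching nodes: [1, 47, 7, 20, 31, 35]
Count of internal (non-leaf) nodes: 6


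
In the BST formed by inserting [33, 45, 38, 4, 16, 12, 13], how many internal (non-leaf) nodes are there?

Tree built from: [33, 45, 38, 4, 16, 12, 13]
Tree (level-order array): [33, 4, 45, None, 16, 38, None, 12, None, None, None, None, 13]
Rule: An internal node has at least one child.
Per-node child counts:
  node 33: 2 child(ren)
  node 4: 1 child(ren)
  node 16: 1 child(ren)
  node 12: 1 child(ren)
  node 13: 0 child(ren)
  node 45: 1 child(ren)
  node 38: 0 child(ren)
Matching nodes: [33, 4, 16, 12, 45]
Count of internal (non-leaf) nodes: 5


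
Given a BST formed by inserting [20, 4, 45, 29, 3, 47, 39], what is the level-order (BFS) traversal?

Tree insertion order: [20, 4, 45, 29, 3, 47, 39]
Tree (level-order array): [20, 4, 45, 3, None, 29, 47, None, None, None, 39]
BFS from the root, enqueuing left then right child of each popped node:
  queue [20] -> pop 20, enqueue [4, 45], visited so far: [20]
  queue [4, 45] -> pop 4, enqueue [3], visited so far: [20, 4]
  queue [45, 3] -> pop 45, enqueue [29, 47], visited so far: [20, 4, 45]
  queue [3, 29, 47] -> pop 3, enqueue [none], visited so far: [20, 4, 45, 3]
  queue [29, 47] -> pop 29, enqueue [39], visited so far: [20, 4, 45, 3, 29]
  queue [47, 39] -> pop 47, enqueue [none], visited so far: [20, 4, 45, 3, 29, 47]
  queue [39] -> pop 39, enqueue [none], visited so far: [20, 4, 45, 3, 29, 47, 39]
Result: [20, 4, 45, 3, 29, 47, 39]


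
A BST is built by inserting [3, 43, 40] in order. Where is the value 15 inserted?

Starting tree (level order): [3, None, 43, 40]
Insertion path: 3 -> 43 -> 40
Result: insert 15 as left child of 40
Final tree (level order): [3, None, 43, 40, None, 15]


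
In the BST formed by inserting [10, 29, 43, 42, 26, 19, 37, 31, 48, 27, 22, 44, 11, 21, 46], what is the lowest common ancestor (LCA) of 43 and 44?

Tree insertion order: [10, 29, 43, 42, 26, 19, 37, 31, 48, 27, 22, 44, 11, 21, 46]
Tree (level-order array): [10, None, 29, 26, 43, 19, 27, 42, 48, 11, 22, None, None, 37, None, 44, None, None, None, 21, None, 31, None, None, 46]
In a BST, the LCA of p=43, q=44 is the first node v on the
root-to-leaf path with p <= v <= q (go left if both < v, right if both > v).
Walk from root:
  at 10: both 43 and 44 > 10, go right
  at 29: both 43 and 44 > 29, go right
  at 43: 43 <= 43 <= 44, this is the LCA
LCA = 43


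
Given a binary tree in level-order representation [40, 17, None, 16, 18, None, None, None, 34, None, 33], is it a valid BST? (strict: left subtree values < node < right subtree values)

Level-order array: [40, 17, None, 16, 18, None, None, None, 34, None, 33]
Validate using subtree bounds (lo, hi): at each node, require lo < value < hi,
then recurse left with hi=value and right with lo=value.
Preorder trace (stopping at first violation):
  at node 40 with bounds (-inf, +inf): OK
  at node 17 with bounds (-inf, 40): OK
  at node 16 with bounds (-inf, 17): OK
  at node 18 with bounds (17, 40): OK
  at node 34 with bounds (18, 40): OK
  at node 33 with bounds (34, 40): VIOLATION
Node 33 violates its bound: not (34 < 33 < 40).
Result: Not a valid BST


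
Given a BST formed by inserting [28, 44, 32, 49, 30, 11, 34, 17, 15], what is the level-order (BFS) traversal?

Tree insertion order: [28, 44, 32, 49, 30, 11, 34, 17, 15]
Tree (level-order array): [28, 11, 44, None, 17, 32, 49, 15, None, 30, 34]
BFS from the root, enqueuing left then right child of each popped node:
  queue [28] -> pop 28, enqueue [11, 44], visited so far: [28]
  queue [11, 44] -> pop 11, enqueue [17], visited so far: [28, 11]
  queue [44, 17] -> pop 44, enqueue [32, 49], visited so far: [28, 11, 44]
  queue [17, 32, 49] -> pop 17, enqueue [15], visited so far: [28, 11, 44, 17]
  queue [32, 49, 15] -> pop 32, enqueue [30, 34], visited so far: [28, 11, 44, 17, 32]
  queue [49, 15, 30, 34] -> pop 49, enqueue [none], visited so far: [28, 11, 44, 17, 32, 49]
  queue [15, 30, 34] -> pop 15, enqueue [none], visited so far: [28, 11, 44, 17, 32, 49, 15]
  queue [30, 34] -> pop 30, enqueue [none], visited so far: [28, 11, 44, 17, 32, 49, 15, 30]
  queue [34] -> pop 34, enqueue [none], visited so far: [28, 11, 44, 17, 32, 49, 15, 30, 34]
Result: [28, 11, 44, 17, 32, 49, 15, 30, 34]


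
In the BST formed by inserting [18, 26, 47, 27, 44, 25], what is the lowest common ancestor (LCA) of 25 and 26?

Tree insertion order: [18, 26, 47, 27, 44, 25]
Tree (level-order array): [18, None, 26, 25, 47, None, None, 27, None, None, 44]
In a BST, the LCA of p=25, q=26 is the first node v on the
root-to-leaf path with p <= v <= q (go left if both < v, right if both > v).
Walk from root:
  at 18: both 25 and 26 > 18, go right
  at 26: 25 <= 26 <= 26, this is the LCA
LCA = 26


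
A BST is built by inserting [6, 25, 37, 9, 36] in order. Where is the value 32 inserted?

Starting tree (level order): [6, None, 25, 9, 37, None, None, 36]
Insertion path: 6 -> 25 -> 37 -> 36
Result: insert 32 as left child of 36
Final tree (level order): [6, None, 25, 9, 37, None, None, 36, None, 32]


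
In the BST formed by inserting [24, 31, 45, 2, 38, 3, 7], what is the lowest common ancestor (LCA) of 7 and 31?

Tree insertion order: [24, 31, 45, 2, 38, 3, 7]
Tree (level-order array): [24, 2, 31, None, 3, None, 45, None, 7, 38]
In a BST, the LCA of p=7, q=31 is the first node v on the
root-to-leaf path with p <= v <= q (go left if both < v, right if both > v).
Walk from root:
  at 24: 7 <= 24 <= 31, this is the LCA
LCA = 24


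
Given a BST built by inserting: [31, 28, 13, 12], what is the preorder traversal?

Tree insertion order: [31, 28, 13, 12]
Tree (level-order array): [31, 28, None, 13, None, 12]
Preorder traversal: [31, 28, 13, 12]


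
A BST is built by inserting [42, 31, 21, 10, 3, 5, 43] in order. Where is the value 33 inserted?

Starting tree (level order): [42, 31, 43, 21, None, None, None, 10, None, 3, None, None, 5]
Insertion path: 42 -> 31
Result: insert 33 as right child of 31
Final tree (level order): [42, 31, 43, 21, 33, None, None, 10, None, None, None, 3, None, None, 5]


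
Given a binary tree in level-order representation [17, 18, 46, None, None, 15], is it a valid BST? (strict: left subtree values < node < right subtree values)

Level-order array: [17, 18, 46, None, None, 15]
Validate using subtree bounds (lo, hi): at each node, require lo < value < hi,
then recurse left with hi=value and right with lo=value.
Preorder trace (stopping at first violation):
  at node 17 with bounds (-inf, +inf): OK
  at node 18 with bounds (-inf, 17): VIOLATION
Node 18 violates its bound: not (-inf < 18 < 17).
Result: Not a valid BST


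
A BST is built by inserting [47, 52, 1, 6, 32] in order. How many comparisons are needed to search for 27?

Search path for 27: 47 -> 1 -> 6 -> 32
Found: False
Comparisons: 4


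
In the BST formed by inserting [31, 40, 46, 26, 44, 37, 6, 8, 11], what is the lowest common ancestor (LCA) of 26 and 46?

Tree insertion order: [31, 40, 46, 26, 44, 37, 6, 8, 11]
Tree (level-order array): [31, 26, 40, 6, None, 37, 46, None, 8, None, None, 44, None, None, 11]
In a BST, the LCA of p=26, q=46 is the first node v on the
root-to-leaf path with p <= v <= q (go left if both < v, right if both > v).
Walk from root:
  at 31: 26 <= 31 <= 46, this is the LCA
LCA = 31


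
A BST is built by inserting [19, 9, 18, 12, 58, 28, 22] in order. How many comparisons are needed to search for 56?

Search path for 56: 19 -> 58 -> 28
Found: False
Comparisons: 3


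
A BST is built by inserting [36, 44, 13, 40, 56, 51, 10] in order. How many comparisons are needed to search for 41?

Search path for 41: 36 -> 44 -> 40
Found: False
Comparisons: 3


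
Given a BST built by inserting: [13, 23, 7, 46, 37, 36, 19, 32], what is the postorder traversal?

Tree insertion order: [13, 23, 7, 46, 37, 36, 19, 32]
Tree (level-order array): [13, 7, 23, None, None, 19, 46, None, None, 37, None, 36, None, 32]
Postorder traversal: [7, 19, 32, 36, 37, 46, 23, 13]


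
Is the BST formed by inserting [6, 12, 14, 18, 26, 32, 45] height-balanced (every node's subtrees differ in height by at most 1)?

Tree (level-order array): [6, None, 12, None, 14, None, 18, None, 26, None, 32, None, 45]
Definition: a tree is height-balanced if, at every node, |h(left) - h(right)| <= 1 (empty subtree has height -1).
Bottom-up per-node check:
  node 45: h_left=-1, h_right=-1, diff=0 [OK], height=0
  node 32: h_left=-1, h_right=0, diff=1 [OK], height=1
  node 26: h_left=-1, h_right=1, diff=2 [FAIL (|-1-1|=2 > 1)], height=2
  node 18: h_left=-1, h_right=2, diff=3 [FAIL (|-1-2|=3 > 1)], height=3
  node 14: h_left=-1, h_right=3, diff=4 [FAIL (|-1-3|=4 > 1)], height=4
  node 12: h_left=-1, h_right=4, diff=5 [FAIL (|-1-4|=5 > 1)], height=5
  node 6: h_left=-1, h_right=5, diff=6 [FAIL (|-1-5|=6 > 1)], height=6
Node 26 violates the condition: |-1 - 1| = 2 > 1.
Result: Not balanced


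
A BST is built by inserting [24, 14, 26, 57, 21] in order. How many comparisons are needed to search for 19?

Search path for 19: 24 -> 14 -> 21
Found: False
Comparisons: 3


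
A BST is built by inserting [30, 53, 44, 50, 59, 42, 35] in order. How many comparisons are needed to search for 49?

Search path for 49: 30 -> 53 -> 44 -> 50
Found: False
Comparisons: 4


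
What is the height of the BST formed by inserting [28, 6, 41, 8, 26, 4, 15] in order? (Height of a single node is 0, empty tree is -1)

Insertion order: [28, 6, 41, 8, 26, 4, 15]
Tree (level-order array): [28, 6, 41, 4, 8, None, None, None, None, None, 26, 15]
Compute height bottom-up (empty subtree = -1):
  height(4) = 1 + max(-1, -1) = 0
  height(15) = 1 + max(-1, -1) = 0
  height(26) = 1 + max(0, -1) = 1
  height(8) = 1 + max(-1, 1) = 2
  height(6) = 1 + max(0, 2) = 3
  height(41) = 1 + max(-1, -1) = 0
  height(28) = 1 + max(3, 0) = 4
Height = 4


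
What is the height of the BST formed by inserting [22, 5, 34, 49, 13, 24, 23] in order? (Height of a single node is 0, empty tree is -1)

Insertion order: [22, 5, 34, 49, 13, 24, 23]
Tree (level-order array): [22, 5, 34, None, 13, 24, 49, None, None, 23]
Compute height bottom-up (empty subtree = -1):
  height(13) = 1 + max(-1, -1) = 0
  height(5) = 1 + max(-1, 0) = 1
  height(23) = 1 + max(-1, -1) = 0
  height(24) = 1 + max(0, -1) = 1
  height(49) = 1 + max(-1, -1) = 0
  height(34) = 1 + max(1, 0) = 2
  height(22) = 1 + max(1, 2) = 3
Height = 3


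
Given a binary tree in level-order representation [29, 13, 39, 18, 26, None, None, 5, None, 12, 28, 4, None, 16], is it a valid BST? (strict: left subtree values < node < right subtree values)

Level-order array: [29, 13, 39, 18, 26, None, None, 5, None, 12, 28, 4, None, 16]
Validate using subtree bounds (lo, hi): at each node, require lo < value < hi,
then recurse left with hi=value and right with lo=value.
Preorder trace (stopping at first violation):
  at node 29 with bounds (-inf, +inf): OK
  at node 13 with bounds (-inf, 29): OK
  at node 18 with bounds (-inf, 13): VIOLATION
Node 18 violates its bound: not (-inf < 18 < 13).
Result: Not a valid BST


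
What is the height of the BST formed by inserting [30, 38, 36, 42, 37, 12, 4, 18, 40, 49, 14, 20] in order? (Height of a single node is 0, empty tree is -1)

Insertion order: [30, 38, 36, 42, 37, 12, 4, 18, 40, 49, 14, 20]
Tree (level-order array): [30, 12, 38, 4, 18, 36, 42, None, None, 14, 20, None, 37, 40, 49]
Compute height bottom-up (empty subtree = -1):
  height(4) = 1 + max(-1, -1) = 0
  height(14) = 1 + max(-1, -1) = 0
  height(20) = 1 + max(-1, -1) = 0
  height(18) = 1 + max(0, 0) = 1
  height(12) = 1 + max(0, 1) = 2
  height(37) = 1 + max(-1, -1) = 0
  height(36) = 1 + max(-1, 0) = 1
  height(40) = 1 + max(-1, -1) = 0
  height(49) = 1 + max(-1, -1) = 0
  height(42) = 1 + max(0, 0) = 1
  height(38) = 1 + max(1, 1) = 2
  height(30) = 1 + max(2, 2) = 3
Height = 3


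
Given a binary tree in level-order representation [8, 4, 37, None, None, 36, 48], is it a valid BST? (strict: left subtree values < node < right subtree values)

Level-order array: [8, 4, 37, None, None, 36, 48]
Validate using subtree bounds (lo, hi): at each node, require lo < value < hi,
then recurse left with hi=value and right with lo=value.
Preorder trace (stopping at first violation):
  at node 8 with bounds (-inf, +inf): OK
  at node 4 with bounds (-inf, 8): OK
  at node 37 with bounds (8, +inf): OK
  at node 36 with bounds (8, 37): OK
  at node 48 with bounds (37, +inf): OK
No violation found at any node.
Result: Valid BST


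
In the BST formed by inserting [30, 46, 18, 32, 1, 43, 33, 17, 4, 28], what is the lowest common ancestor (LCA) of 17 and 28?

Tree insertion order: [30, 46, 18, 32, 1, 43, 33, 17, 4, 28]
Tree (level-order array): [30, 18, 46, 1, 28, 32, None, None, 17, None, None, None, 43, 4, None, 33]
In a BST, the LCA of p=17, q=28 is the first node v on the
root-to-leaf path with p <= v <= q (go left if both < v, right if both > v).
Walk from root:
  at 30: both 17 and 28 < 30, go left
  at 18: 17 <= 18 <= 28, this is the LCA
LCA = 18


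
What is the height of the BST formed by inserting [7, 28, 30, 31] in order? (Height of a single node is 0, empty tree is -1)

Insertion order: [7, 28, 30, 31]
Tree (level-order array): [7, None, 28, None, 30, None, 31]
Compute height bottom-up (empty subtree = -1):
  height(31) = 1 + max(-1, -1) = 0
  height(30) = 1 + max(-1, 0) = 1
  height(28) = 1 + max(-1, 1) = 2
  height(7) = 1 + max(-1, 2) = 3
Height = 3


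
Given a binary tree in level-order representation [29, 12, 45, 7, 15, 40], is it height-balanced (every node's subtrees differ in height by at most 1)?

Tree (level-order array): [29, 12, 45, 7, 15, 40]
Definition: a tree is height-balanced if, at every node, |h(left) - h(right)| <= 1 (empty subtree has height -1).
Bottom-up per-node check:
  node 7: h_left=-1, h_right=-1, diff=0 [OK], height=0
  node 15: h_left=-1, h_right=-1, diff=0 [OK], height=0
  node 12: h_left=0, h_right=0, diff=0 [OK], height=1
  node 40: h_left=-1, h_right=-1, diff=0 [OK], height=0
  node 45: h_left=0, h_right=-1, diff=1 [OK], height=1
  node 29: h_left=1, h_right=1, diff=0 [OK], height=2
All nodes satisfy the balance condition.
Result: Balanced


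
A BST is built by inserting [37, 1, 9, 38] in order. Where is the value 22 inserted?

Starting tree (level order): [37, 1, 38, None, 9]
Insertion path: 37 -> 1 -> 9
Result: insert 22 as right child of 9
Final tree (level order): [37, 1, 38, None, 9, None, None, None, 22]


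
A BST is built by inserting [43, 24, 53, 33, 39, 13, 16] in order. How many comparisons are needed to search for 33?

Search path for 33: 43 -> 24 -> 33
Found: True
Comparisons: 3


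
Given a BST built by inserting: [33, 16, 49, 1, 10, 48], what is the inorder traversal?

Tree insertion order: [33, 16, 49, 1, 10, 48]
Tree (level-order array): [33, 16, 49, 1, None, 48, None, None, 10]
Inorder traversal: [1, 10, 16, 33, 48, 49]


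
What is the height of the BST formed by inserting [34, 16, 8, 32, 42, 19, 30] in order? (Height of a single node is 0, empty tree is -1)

Insertion order: [34, 16, 8, 32, 42, 19, 30]
Tree (level-order array): [34, 16, 42, 8, 32, None, None, None, None, 19, None, None, 30]
Compute height bottom-up (empty subtree = -1):
  height(8) = 1 + max(-1, -1) = 0
  height(30) = 1 + max(-1, -1) = 0
  height(19) = 1 + max(-1, 0) = 1
  height(32) = 1 + max(1, -1) = 2
  height(16) = 1 + max(0, 2) = 3
  height(42) = 1 + max(-1, -1) = 0
  height(34) = 1 + max(3, 0) = 4
Height = 4


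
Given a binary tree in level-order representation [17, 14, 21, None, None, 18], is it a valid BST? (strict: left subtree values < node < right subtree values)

Level-order array: [17, 14, 21, None, None, 18]
Validate using subtree bounds (lo, hi): at each node, require lo < value < hi,
then recurse left with hi=value and right with lo=value.
Preorder trace (stopping at first violation):
  at node 17 with bounds (-inf, +inf): OK
  at node 14 with bounds (-inf, 17): OK
  at node 21 with bounds (17, +inf): OK
  at node 18 with bounds (17, 21): OK
No violation found at any node.
Result: Valid BST


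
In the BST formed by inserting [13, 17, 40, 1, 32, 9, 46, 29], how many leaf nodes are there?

Tree built from: [13, 17, 40, 1, 32, 9, 46, 29]
Tree (level-order array): [13, 1, 17, None, 9, None, 40, None, None, 32, 46, 29]
Rule: A leaf has 0 children.
Per-node child counts:
  node 13: 2 child(ren)
  node 1: 1 child(ren)
  node 9: 0 child(ren)
  node 17: 1 child(ren)
  node 40: 2 child(ren)
  node 32: 1 child(ren)
  node 29: 0 child(ren)
  node 46: 0 child(ren)
Matching nodes: [9, 29, 46]
Count of leaf nodes: 3
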